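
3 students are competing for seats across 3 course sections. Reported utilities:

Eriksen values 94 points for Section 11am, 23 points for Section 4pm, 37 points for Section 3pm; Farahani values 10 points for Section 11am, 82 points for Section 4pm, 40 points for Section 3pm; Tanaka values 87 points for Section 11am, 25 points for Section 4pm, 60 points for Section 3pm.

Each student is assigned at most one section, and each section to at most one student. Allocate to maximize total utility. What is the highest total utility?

Maximum total: 236 points

Optimal: Eriksen→Section 11am (94 points), Farahani→Section 4pm (82 points), Tanaka→Section 3pm (60 points) — total 94+82+60 = 236 points.
Checked against all permutations: 236 points is optimal.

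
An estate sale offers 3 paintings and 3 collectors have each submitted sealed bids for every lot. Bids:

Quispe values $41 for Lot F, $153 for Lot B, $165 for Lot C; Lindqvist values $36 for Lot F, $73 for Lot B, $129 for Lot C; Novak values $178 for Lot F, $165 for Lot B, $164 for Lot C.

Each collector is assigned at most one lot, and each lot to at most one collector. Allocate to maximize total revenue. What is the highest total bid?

This is a one-to-one assignment (maximum-weight bipartite matching).
Optimal: Quispe→Lot B ($153), Lindqvist→Lot C ($129), Novak→Lot F ($178) — total 153+129+178 = $460.

Max total: $460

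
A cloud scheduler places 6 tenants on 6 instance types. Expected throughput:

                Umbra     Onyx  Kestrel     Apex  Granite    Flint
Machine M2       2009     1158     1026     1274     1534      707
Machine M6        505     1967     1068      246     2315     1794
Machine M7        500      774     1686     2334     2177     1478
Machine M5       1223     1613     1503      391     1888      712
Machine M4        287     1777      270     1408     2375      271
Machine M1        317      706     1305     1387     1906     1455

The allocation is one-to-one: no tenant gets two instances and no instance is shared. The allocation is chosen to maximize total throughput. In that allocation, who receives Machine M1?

Optimal: Umbra→Machine M2 (2009 ops/s), Onyx→Machine M6 (1967 ops/s), Kestrel→Machine M5 (1503 ops/s), Apex→Machine M7 (2334 ops/s), Granite→Machine M4 (2375 ops/s), Flint→Machine M1 (1455 ops/s) — total 2009+1967+1503+2334+2375+1455 = 11643 ops/s.
Row-greedy (each tenant in turn takes its best remaining instance) gives 9688 ops/s, worse by 1955.
Swapping Apex↔Granite (Apex→Machine M4 1408 ops/s, Granite→Machine M7 2177 ops/s) loses 1124.
Checked against all permutations: 11643 ops/s is optimal.
Flint's own top instance is Machine M6 (1794 ops/s), but forcing Flint→Machine M6 and reassigning the rest optimally gives only 11430 ops/s — worse by 213.

Flint receives Machine M1.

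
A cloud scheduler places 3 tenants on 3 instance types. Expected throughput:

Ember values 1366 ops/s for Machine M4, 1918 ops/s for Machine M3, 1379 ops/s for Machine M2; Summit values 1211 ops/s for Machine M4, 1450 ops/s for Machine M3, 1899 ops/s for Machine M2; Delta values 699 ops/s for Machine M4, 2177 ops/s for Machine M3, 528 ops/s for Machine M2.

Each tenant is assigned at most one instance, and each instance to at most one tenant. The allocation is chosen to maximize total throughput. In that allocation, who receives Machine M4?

Treat this as an assignment problem: match each tenant to one instance.
Optimal: Ember→Machine M4 (1366 ops/s), Summit→Machine M2 (1899 ops/s), Delta→Machine M3 (2177 ops/s) — total 1366+1899+2177 = 5442 ops/s.
Row-greedy (each tenant in turn takes its best remaining instance) gives 4516 ops/s, worse by 926.
Next-best assignment: Ember→Machine M2, Summit→Machine M4, Delta→Machine M3 = 4767 ops/s.
Ember's own top instance is Machine M3 (1918 ops/s), but forcing Ember→Machine M3 and reassigning the rest optimally gives only 4516 ops/s — worse by 926.

Ember receives Machine M4.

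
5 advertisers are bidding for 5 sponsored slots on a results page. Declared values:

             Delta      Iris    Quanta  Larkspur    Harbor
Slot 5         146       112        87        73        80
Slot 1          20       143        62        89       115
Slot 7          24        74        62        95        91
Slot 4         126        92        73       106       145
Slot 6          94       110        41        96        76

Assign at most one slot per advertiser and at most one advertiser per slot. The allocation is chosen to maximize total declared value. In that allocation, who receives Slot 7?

Treat this as an assignment problem: match each advertiser to one slot.
Optimal: Delta→Slot 5 ($146), Iris→Slot 1 ($143), Quanta→Slot 7 ($62), Larkspur→Slot 6 ($96), Harbor→Slot 4 ($145) — total 146+143+62+96+145 = $592.
Row-greedy (each advertiser in turn takes its best remaining slot) gives $549, worse by 43.
Next-best assignment: Delta→Slot 5, Iris→Slot 1, Quanta→Slot 6, Larkspur→Slot 7, Harbor→Slot 4 = $570.
Swapping Delta↔Iris (Delta→Slot 1 $20, Iris→Slot 5 $112) loses 157.
Quanta's own top slot is Slot 5 ($87), but forcing Quanta→Slot 5 and reassigning the rest optimally gives only $564 — worse by 28.

Quanta receives Slot 7.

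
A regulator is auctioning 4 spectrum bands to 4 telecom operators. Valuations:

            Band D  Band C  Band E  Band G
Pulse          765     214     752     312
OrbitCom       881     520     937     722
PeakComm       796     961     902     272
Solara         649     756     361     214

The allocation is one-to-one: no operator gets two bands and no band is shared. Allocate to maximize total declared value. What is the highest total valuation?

Optimal: Pulse→Band D ($765M), OrbitCom→Band G ($722M), PeakComm→Band E ($902M), Solara→Band C ($756M) — total 765+722+902+756 = $3145M.
Column-greedy (each band in turn goes to its best remaining operator) gives $2808M, worse by 337.
No other one-to-one assignment exceeds $3145M.

Max total: $3145M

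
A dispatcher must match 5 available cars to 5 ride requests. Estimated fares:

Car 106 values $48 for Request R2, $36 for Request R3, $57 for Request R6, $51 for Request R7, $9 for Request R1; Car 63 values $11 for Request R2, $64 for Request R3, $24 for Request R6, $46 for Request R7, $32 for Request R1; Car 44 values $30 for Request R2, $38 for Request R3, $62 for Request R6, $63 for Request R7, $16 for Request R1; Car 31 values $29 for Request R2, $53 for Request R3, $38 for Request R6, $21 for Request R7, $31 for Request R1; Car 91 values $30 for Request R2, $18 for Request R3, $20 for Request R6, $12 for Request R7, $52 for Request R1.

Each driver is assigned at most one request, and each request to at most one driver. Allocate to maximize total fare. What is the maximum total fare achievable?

Optimal: Car 106→Request R2 ($48), Car 63→Request R3 ($64), Car 44→Request R7 ($63), Car 31→Request R6 ($38), Car 91→Request R1 ($52) — total 48+64+63+38+52 = $265.

Max total: $265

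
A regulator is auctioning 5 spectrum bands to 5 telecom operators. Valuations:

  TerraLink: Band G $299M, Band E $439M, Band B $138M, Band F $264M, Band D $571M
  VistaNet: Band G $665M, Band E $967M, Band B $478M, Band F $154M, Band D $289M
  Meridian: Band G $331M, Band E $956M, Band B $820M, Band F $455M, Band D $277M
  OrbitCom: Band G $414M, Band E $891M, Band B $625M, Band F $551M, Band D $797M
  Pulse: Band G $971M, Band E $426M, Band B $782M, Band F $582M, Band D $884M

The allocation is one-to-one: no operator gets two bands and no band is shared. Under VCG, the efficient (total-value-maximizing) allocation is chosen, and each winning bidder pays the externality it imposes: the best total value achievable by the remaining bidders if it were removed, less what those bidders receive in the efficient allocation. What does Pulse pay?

Efficient allocation: TerraLink→Band D ($571M), VistaNet→Band E ($967M), Meridian→Band B ($820M), OrbitCom→Band F ($551M), Pulse→Band G ($971M); total welfare W = $3880M.
Pulse receives Band G at value $971M, so the others get W − 971 = $2909M.
Without Pulse: best allocation of the remaining 4 bidders over all 5 bands is TerraLink→Band D ($571M), VistaNet→Band G ($665M), Meridian→Band B ($820M), OrbitCom→Band E ($891M), total $2947M.
VCG payment = (others' best without Pulse) − (others' welfare with Pulse) = 2947 − 2909 = $38M.

Pulse pays $38M.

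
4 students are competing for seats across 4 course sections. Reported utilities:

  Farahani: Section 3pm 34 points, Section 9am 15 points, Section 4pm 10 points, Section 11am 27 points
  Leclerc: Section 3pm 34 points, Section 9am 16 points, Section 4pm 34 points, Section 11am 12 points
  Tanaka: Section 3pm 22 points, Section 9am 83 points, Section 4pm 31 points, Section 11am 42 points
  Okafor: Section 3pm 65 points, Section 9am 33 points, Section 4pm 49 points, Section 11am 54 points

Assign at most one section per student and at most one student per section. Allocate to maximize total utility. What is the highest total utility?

Optimal: Farahani→Section 11am (27 points), Leclerc→Section 4pm (34 points), Tanaka→Section 9am (83 points), Okafor→Section 3pm (65 points) — total 27+34+83+65 = 209 points.
Row-greedy (each student in turn takes its best remaining section) gives 205 points, worse by 4.
Every other assignment is strictly worse.

Maximum total: 209 points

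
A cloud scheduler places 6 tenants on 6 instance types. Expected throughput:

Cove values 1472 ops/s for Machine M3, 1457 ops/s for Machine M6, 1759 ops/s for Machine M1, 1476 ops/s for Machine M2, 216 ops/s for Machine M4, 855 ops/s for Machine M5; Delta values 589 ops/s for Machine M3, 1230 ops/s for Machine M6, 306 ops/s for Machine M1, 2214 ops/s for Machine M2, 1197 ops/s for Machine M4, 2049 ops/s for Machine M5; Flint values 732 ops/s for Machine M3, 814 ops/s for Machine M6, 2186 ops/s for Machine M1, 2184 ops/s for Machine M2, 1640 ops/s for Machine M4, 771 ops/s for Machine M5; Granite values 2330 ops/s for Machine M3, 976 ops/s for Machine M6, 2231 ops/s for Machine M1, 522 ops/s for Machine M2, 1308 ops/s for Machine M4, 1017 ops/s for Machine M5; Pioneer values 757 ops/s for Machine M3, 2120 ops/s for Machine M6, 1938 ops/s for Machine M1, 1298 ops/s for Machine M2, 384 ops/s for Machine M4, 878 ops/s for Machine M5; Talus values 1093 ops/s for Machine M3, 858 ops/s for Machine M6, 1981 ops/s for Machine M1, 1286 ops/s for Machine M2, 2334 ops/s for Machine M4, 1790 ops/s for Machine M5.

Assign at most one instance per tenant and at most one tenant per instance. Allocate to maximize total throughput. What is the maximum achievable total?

Optimal: Cove→Machine M1 (1759 ops/s), Delta→Machine M5 (2049 ops/s), Flint→Machine M2 (2184 ops/s), Granite→Machine M3 (2330 ops/s), Pioneer→Machine M6 (2120 ops/s), Talus→Machine M4 (2334 ops/s) — total 1759+2049+2184+2330+2120+2334 = 12776 ops/s.
Max-entry greedy (repeatedly take the single best remaining cell) gives 12039 ops/s, worse by 737.
Next-best assignment: Cove→Machine M2, Delta→Machine M5, Flint→Machine M1, Granite→Machine M3, Pioneer→Machine M6, Talus→Machine M4 = 12495 ops/s.
Swapping Cove↔Granite (Cove→Machine M3 1472 ops/s, Granite→Machine M1 2231 ops/s) loses 386.
Checked against all permutations: 12776 ops/s is optimal.

Maximum total: 12776 ops/s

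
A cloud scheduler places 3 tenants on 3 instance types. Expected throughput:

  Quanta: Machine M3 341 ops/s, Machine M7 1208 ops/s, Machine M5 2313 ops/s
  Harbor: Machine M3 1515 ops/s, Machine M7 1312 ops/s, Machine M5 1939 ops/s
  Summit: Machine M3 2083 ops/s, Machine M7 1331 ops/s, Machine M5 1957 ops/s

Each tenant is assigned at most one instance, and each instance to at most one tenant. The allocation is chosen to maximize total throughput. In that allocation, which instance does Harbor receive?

Optimal: Quanta→Machine M5 (2313 ops/s), Harbor→Machine M7 (1312 ops/s), Summit→Machine M3 (2083 ops/s) — total 2313+1312+2083 = 5708 ops/s.
Row-greedy (each tenant in turn takes its best remaining instance) gives 5159 ops/s, worse by 549.
Next-best assignment: Quanta→Machine M7, Harbor→Machine M5, Summit→Machine M3 = 5230 ops/s.
Swapping Harbor↔Quanta (Harbor→Machine M5 1939 ops/s, Quanta→Machine M7 1208 ops/s) loses 478.
Harbor's own top instance is Machine M5 (1939 ops/s), but forcing Harbor→Machine M5 and reassigning the rest optimally gives only 5230 ops/s — worse by 478.

Harbor receives Machine M7.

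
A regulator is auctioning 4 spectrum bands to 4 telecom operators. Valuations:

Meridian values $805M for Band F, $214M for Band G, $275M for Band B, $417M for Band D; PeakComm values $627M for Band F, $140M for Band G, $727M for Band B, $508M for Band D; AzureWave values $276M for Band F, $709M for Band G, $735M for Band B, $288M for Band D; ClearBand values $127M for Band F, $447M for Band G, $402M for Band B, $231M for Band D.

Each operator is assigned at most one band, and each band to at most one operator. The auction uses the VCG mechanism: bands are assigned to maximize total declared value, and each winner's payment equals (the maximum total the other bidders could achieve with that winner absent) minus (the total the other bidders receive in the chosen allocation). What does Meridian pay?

Efficient allocation: Meridian→Band F ($805M), PeakComm→Band D ($508M), AzureWave→Band B ($735M), ClearBand→Band G ($447M); total welfare W = $2495M.
Meridian receives Band F at value $805M, so the others get W − 805 = $1690M.
Without Meridian: best allocation of the remaining 3 bidders over all 4 bands is PeakComm→Band F ($627M), AzureWave→Band B ($735M), ClearBand→Band G ($447M), total $1809M.
VCG payment = (others' best without Meridian) − (others' welfare with Meridian) = 1809 − 1690 = $119M.

Meridian pays $119M.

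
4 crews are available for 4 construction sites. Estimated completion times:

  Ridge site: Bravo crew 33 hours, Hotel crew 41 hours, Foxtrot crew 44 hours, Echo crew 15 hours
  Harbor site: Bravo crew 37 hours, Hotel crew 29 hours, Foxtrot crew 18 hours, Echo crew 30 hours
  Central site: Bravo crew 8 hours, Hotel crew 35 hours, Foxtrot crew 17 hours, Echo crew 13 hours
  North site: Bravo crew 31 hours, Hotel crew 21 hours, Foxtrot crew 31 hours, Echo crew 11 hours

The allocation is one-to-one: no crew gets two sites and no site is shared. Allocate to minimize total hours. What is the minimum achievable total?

Min total: 62 hours

This is the linear assignment problem.
Optimal: Bravo crew→Central site (8 hours), Hotel crew→North site (21 hours), Foxtrot crew→Harbor site (18 hours), Echo crew→Ridge site (15 hours) — total 8+21+18+15 = 62 hours.
Min-entry greedy (repeatedly take the single cheapest remaining cell) gives 78 hours, worse by 16.
Checked against all permutations: 62 hours is optimal.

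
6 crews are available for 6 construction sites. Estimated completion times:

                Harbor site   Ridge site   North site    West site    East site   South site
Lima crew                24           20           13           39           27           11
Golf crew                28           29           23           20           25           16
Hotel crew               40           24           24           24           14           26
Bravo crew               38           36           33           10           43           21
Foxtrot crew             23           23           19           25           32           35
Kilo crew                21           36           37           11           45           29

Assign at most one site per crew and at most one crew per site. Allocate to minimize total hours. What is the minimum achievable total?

Minimum total: 97 hours

Optimal: Lima crew→North site (13 hours), Golf crew→South site (16 hours), Hotel crew→East site (14 hours), Bravo crew→West site (10 hours), Foxtrot crew→Ridge site (23 hours), Kilo crew→Harbor site (21 hours) — total 13+16+14+10+23+21 = 97 hours.
Min-entry greedy (repeatedly take the single cheapest remaining cell) gives 104 hours, worse by 7.
Swapping Lima crew↔Kilo crew (Lima crew→Harbor site 24 hours, Kilo crew→North site 37 hours) adds 27.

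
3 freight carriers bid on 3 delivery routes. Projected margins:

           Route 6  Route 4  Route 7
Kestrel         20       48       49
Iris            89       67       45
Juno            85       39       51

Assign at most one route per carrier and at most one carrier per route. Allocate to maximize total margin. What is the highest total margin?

Max total: $201k

Optimal: Kestrel→Route 7 ($49k), Iris→Route 4 ($67k), Juno→Route 6 ($85k) — total 49+67+85 = $201k.
Column-greedy (each route in turn goes to its best remaining carrier) gives $188k, worse by 13.
No other one-to-one assignment exceeds $201k.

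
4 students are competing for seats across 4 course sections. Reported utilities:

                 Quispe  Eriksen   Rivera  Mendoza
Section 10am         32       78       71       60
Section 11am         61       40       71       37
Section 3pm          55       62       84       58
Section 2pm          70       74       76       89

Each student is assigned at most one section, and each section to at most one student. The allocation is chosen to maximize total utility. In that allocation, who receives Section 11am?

Treat this as an assignment problem: match each student to one section.
Optimal: Quispe→Section 11am (61 points), Eriksen→Section 10am (78 points), Rivera→Section 3pm (84 points), Mendoza→Section 2pm (89 points) — total 61+78+84+89 = 312 points.
Column-greedy (each section in turn goes to its best remaining student) gives 277 points, worse by 35.
Swapping Eriksen↔Mendoza (Eriksen→Section 2pm 74 points, Mendoza→Section 10am 60 points) loses 33.
Checked against all permutations: 312 points is optimal.
Quispe's own top section is Section 2pm (70 points), but forcing Quispe→Section 2pm and reassigning the rest optimally gives only 277 points — worse by 35.

Quispe receives Section 11am.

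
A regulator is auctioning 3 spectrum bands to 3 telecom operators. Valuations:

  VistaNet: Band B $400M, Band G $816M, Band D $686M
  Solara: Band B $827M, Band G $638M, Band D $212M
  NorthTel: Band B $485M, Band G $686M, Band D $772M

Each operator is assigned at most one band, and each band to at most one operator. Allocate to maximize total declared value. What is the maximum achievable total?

Optimal: VistaNet→Band G ($816M), Solara→Band B ($827M), NorthTel→Band D ($772M) — total 816+827+772 = $2415M.
Next-best assignment: VistaNet→Band D, Solara→Band B, NorthTel→Band G = $2199M.
Every other assignment is strictly worse.

Maximum total: $2415M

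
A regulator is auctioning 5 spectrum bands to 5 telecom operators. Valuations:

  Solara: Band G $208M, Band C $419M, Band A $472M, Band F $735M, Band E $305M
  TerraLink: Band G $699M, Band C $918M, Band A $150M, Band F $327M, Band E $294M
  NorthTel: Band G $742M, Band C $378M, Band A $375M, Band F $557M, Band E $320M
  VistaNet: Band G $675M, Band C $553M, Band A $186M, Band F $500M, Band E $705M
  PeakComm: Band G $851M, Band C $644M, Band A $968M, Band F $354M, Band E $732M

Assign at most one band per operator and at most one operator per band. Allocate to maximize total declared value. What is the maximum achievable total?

Maximum total: $4068M

Treat this as an assignment problem: match each operator to one band.
Optimal: Solara→Band F ($735M), TerraLink→Band C ($918M), NorthTel→Band G ($742M), VistaNet→Band E ($705M), PeakComm→Band A ($968M) — total 735+918+742+705+968 = $4068M.
No other one-to-one assignment exceeds $4068M.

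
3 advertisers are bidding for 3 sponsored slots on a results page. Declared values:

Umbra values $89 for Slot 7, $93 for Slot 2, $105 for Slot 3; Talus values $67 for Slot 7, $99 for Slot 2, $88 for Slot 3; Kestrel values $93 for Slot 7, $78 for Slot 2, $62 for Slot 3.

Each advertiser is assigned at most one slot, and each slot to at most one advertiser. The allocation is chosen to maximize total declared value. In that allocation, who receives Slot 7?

This is a one-to-one assignment (maximum-weight bipartite matching).
Optimal: Umbra→Slot 3 ($105), Talus→Slot 2 ($99), Kestrel→Slot 7 ($93) — total 105+99+93 = $297.
Checked against all permutations: $297 is optimal.

Kestrel receives Slot 7.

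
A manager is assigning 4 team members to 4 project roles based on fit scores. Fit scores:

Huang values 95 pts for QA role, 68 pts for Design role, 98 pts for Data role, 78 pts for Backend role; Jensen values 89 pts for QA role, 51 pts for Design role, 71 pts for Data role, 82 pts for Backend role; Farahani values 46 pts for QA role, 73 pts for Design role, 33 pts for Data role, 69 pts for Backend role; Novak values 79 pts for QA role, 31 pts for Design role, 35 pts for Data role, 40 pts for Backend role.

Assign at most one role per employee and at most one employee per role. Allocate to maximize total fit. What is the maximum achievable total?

Maximum total: 332 pts

Optimal: Huang→Data role (98 pts), Jensen→Backend role (82 pts), Farahani→Design role (73 pts), Novak→QA role (79 pts) — total 98+82+73+79 = 332 pts.
Column-greedy (each role in turn goes to its best remaining employee) gives 279 pts, worse by 53.
Next-best assignment: Huang→Backend role, Jensen→Data role, Farahani→Design role, Novak→QA role = 301 pts.
Swapping Jensen↔Huang (Jensen→Data role 71 pts, Huang→Backend role 78 pts) loses 31.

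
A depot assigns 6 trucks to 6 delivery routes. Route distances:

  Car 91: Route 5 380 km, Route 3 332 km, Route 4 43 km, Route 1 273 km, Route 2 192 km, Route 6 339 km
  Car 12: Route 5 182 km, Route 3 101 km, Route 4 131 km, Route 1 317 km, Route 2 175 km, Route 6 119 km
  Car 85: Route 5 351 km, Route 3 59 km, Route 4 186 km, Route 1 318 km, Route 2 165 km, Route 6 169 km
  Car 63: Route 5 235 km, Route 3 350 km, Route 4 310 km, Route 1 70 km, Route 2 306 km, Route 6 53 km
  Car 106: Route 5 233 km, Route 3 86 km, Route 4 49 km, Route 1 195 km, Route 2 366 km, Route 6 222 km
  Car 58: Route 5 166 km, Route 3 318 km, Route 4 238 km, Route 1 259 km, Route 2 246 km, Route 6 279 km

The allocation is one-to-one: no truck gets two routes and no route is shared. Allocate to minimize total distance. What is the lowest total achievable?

Optimal: Car 91→Route 4 (43 km), Car 12→Route 6 (119 km), Car 85→Route 2 (165 km), Car 63→Route 1 (70 km), Car 106→Route 3 (86 km), Car 58→Route 5 (166 km) — total 43+119+165+70+86+166 = 649 km.
Every other assignment is strictly worse.

Min total: 649 km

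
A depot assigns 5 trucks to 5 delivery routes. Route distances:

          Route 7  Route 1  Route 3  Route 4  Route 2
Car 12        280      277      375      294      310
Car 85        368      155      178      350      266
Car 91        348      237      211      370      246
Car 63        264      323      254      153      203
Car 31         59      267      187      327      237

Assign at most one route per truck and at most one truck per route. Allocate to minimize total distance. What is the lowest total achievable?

Min total: 888 km

Optimal: Car 12→Route 2 (310 km), Car 85→Route 1 (155 km), Car 91→Route 3 (211 km), Car 63→Route 4 (153 km), Car 31→Route 7 (59 km) — total 310+155+211+153+59 = 888 km.
Next-best assignment: Car 12→Route 1, Car 85→Route 3, Car 91→Route 2, Car 63→Route 4, Car 31→Route 7 = 913 km.
No other one-to-one assignment undercuts 888 km.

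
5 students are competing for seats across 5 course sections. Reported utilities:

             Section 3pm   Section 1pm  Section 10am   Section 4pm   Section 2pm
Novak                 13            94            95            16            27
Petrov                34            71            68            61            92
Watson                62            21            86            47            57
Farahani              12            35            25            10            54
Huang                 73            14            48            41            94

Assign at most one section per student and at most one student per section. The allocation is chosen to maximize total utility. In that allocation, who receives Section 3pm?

Optimal: Novak→Section 1pm (94 points), Petrov→Section 4pm (61 points), Watson→Section 10am (86 points), Farahani→Section 2pm (54 points), Huang→Section 3pm (73 points) — total 94+61+86+54+73 = 368 points.
Row-greedy (each student in turn takes its best remaining section) gives 325 points, worse by 43.
Next-best assignment: Novak→Section 1pm, Petrov→Section 2pm, Watson→Section 10am, Farahani→Section 4pm, Huang→Section 3pm = 355 points.
Huang's own top section is Section 2pm (94 points), but forcing Huang→Section 2pm and reassigning the rest optimally gives only 347 points — worse by 21.

Huang receives Section 3pm.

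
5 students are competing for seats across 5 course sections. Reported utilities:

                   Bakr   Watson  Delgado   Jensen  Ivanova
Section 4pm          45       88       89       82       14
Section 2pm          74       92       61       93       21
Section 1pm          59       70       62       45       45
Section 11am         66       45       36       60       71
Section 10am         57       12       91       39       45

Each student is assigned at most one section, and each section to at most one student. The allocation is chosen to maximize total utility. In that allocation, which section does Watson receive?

Optimal: Bakr→Section 1pm (59 points), Watson→Section 4pm (88 points), Delgado→Section 10am (91 points), Jensen→Section 2pm (93 points), Ivanova→Section 11am (71 points) — total 59+88+91+93+71 = 402 points.
Row-greedy (each student in turn takes its best remaining section) gives 358 points, worse by 44.
Next-best assignment: Bakr→Section 1pm, Watson→Section 2pm, Delgado→Section 10am, Jensen→Section 4pm, Ivanova→Section 11am = 395 points.
Swapping Delgado↔Jensen (Delgado→Section 2pm 61 points, Jensen→Section 10am 39 points) loses 84.
Every other assignment is strictly worse.
Watson's own top section is Section 2pm (92 points), but forcing Watson→Section 2pm and reassigning the rest optimally gives only 395 points — worse by 7.

Watson receives Section 4pm.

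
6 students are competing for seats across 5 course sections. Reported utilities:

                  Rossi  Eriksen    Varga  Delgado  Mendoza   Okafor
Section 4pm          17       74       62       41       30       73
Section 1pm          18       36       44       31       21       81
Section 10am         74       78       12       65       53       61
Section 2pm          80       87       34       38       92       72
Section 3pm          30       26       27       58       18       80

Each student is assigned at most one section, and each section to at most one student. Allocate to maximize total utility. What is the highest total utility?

Optimal: Eriksen→Section 4pm (74 points), Okafor→Section 1pm (81 points), Rossi→Section 10am (74 points), Mendoza→Section 2pm (92 points), Delgado→Section 3pm (58 points) — total 74+81+74+92+58 = 379 points.
Row-greedy (each student in turn takes its best remaining section) gives 299 points, worse by 80.
Swapping Mendoza↔Okafor (Mendoza→Section 1pm 21 points, Okafor→Section 2pm 72 points) loses 80.

Max total: 379 points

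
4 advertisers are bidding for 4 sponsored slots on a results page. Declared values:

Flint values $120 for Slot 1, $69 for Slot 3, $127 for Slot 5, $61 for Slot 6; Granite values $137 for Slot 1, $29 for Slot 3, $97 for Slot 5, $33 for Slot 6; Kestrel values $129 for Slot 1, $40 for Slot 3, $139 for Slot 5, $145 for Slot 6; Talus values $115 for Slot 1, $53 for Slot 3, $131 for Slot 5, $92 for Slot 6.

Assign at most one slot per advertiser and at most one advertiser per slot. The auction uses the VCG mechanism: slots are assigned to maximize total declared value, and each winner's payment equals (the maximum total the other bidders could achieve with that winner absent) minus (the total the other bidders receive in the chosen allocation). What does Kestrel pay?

Kestrel pays $19.

Efficient allocation: Flint→Slot 3 ($69), Granite→Slot 1 ($137), Kestrel→Slot 6 ($145), Talus→Slot 5 ($131); total welfare W = $482.
Kestrel receives Slot 6 at value $145, so the others get W − 145 = $337.
Without Kestrel: best allocation of the remaining 3 bidders over all 4 slots is Flint→Slot 5 ($127), Granite→Slot 1 ($137), Talus→Slot 6 ($92), total $356.
VCG payment = (others' best without Kestrel) − (others' welfare with Kestrel) = 356 − 337 = $19.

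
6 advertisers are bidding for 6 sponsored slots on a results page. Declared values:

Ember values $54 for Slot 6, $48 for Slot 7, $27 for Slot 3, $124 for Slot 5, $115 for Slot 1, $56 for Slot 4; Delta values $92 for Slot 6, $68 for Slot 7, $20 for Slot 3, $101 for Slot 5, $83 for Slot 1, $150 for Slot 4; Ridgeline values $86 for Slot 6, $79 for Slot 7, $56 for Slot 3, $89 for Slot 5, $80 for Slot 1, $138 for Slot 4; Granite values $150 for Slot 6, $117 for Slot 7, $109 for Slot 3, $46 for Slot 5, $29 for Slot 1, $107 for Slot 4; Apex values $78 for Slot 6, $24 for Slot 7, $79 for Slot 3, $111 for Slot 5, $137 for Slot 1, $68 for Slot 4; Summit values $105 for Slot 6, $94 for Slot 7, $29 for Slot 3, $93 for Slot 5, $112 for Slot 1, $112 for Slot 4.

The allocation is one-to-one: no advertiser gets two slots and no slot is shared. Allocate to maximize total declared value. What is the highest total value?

Maximum total: $711

Treat this as an assignment problem: match each advertiser to one slot.
Optimal: Ember→Slot 5 ($124), Delta→Slot 4 ($150), Ridgeline→Slot 3 ($56), Granite→Slot 6 ($150), Apex→Slot 1 ($137), Summit→Slot 7 ($94) — total 124+150+56+150+137+94 = $711.
Row-greedy (each advertiser in turn takes its best remaining slot) gives $643, worse by 68.
Checked against all permutations: $711 is optimal.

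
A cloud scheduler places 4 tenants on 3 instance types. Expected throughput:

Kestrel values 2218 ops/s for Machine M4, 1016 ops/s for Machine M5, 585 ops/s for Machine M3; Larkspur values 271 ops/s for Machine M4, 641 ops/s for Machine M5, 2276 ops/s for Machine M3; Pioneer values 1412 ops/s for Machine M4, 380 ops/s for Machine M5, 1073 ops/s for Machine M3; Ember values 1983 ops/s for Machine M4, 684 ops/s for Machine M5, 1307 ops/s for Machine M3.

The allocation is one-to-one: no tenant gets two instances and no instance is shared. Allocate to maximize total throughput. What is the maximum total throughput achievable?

This is the linear assignment problem.
Optimal: Ember→Machine M4 (1983 ops/s), Kestrel→Machine M5 (1016 ops/s), Larkspur→Machine M3 (2276 ops/s) — total 1983+1016+2276 = 5275 ops/s.
Column-greedy (each instance in turn goes to its best remaining tenant) gives 5178 ops/s, worse by 97.
No other one-to-one assignment exceeds 5275 ops/s.

Max total: 5275 ops/s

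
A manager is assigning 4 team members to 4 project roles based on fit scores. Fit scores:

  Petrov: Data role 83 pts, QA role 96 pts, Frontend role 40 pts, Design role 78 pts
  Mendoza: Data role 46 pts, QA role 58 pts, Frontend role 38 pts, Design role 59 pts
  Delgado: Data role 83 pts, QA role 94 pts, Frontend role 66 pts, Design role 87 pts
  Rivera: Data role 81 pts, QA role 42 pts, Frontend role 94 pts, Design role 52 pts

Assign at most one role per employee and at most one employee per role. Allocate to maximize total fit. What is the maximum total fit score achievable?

Maximum total: 332 pts

Optimal: Petrov→QA role (96 pts), Mendoza→Design role (59 pts), Delgado→Data role (83 pts), Rivera→Frontend role (94 pts) — total 96+59+83+94 = 332 pts.
Checked against all permutations: 332 pts is optimal.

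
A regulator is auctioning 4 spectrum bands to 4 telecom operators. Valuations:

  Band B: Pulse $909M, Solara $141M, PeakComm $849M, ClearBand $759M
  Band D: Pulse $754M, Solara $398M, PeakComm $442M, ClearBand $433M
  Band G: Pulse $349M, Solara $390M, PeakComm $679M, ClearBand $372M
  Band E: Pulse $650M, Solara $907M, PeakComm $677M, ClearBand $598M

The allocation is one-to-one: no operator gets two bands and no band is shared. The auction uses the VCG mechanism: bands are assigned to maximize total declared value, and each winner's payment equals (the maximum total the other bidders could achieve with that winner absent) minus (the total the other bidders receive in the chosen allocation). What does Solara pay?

Efficient allocation: Pulse→Band D ($754M), Solara→Band E ($907M), PeakComm→Band G ($679M), ClearBand→Band B ($759M); total welfare W = $3099M.
Solara receives Band E at value $907M, so the others get W − 907 = $2192M.
Without Solara: best allocation of the remaining 3 bidders over all 4 bands is Pulse→Band D ($754M), PeakComm→Band B ($849M), ClearBand→Band E ($598M), total $2201M.
VCG payment = (others' best without Solara) − (others' welfare with Solara) = 2201 − 2192 = $9M.

Solara pays $9M.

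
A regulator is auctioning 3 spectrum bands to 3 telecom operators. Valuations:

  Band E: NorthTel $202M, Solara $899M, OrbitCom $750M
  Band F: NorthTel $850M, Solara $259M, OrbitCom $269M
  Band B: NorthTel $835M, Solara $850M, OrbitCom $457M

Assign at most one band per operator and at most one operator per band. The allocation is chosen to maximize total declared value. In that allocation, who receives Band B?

Optimal: NorthTel→Band F ($850M), Solara→Band B ($850M), OrbitCom→Band E ($750M) — total 850+850+750 = $2450M.
Max-entry greedy (repeatedly take the single best remaining cell) gives $2206M, worse by 244.
Swapping Solara↔OrbitCom (Solara→Band E $899M, OrbitCom→Band B $457M) loses 244.
Every other assignment is strictly worse.
Solara's own top band is Band E ($899M), but forcing Solara→Band E and reassigning the rest optimally gives only $2206M — worse by 244.

Solara receives Band B.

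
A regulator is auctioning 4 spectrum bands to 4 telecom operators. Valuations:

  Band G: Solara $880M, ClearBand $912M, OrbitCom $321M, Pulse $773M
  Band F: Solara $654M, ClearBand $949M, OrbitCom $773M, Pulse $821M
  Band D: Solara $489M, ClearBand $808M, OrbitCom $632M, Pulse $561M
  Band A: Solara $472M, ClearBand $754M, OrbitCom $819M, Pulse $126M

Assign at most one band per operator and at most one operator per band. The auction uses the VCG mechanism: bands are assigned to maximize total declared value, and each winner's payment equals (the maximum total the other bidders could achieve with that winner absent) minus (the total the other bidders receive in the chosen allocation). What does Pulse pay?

Efficient allocation: Solara→Band G ($880M), ClearBand→Band D ($808M), OrbitCom→Band A ($819M), Pulse→Band F ($821M); total welfare W = $3328M.
Pulse receives Band F at value $821M, so the others get W − 821 = $2507M.
Without Pulse: best allocation of the remaining 3 bidders over all 4 bands is Solara→Band G ($880M), ClearBand→Band F ($949M), OrbitCom→Band A ($819M), total $2648M.
VCG payment = (others' best without Pulse) − (others' welfare with Pulse) = 2648 − 2507 = $141M.

Pulse pays $141M.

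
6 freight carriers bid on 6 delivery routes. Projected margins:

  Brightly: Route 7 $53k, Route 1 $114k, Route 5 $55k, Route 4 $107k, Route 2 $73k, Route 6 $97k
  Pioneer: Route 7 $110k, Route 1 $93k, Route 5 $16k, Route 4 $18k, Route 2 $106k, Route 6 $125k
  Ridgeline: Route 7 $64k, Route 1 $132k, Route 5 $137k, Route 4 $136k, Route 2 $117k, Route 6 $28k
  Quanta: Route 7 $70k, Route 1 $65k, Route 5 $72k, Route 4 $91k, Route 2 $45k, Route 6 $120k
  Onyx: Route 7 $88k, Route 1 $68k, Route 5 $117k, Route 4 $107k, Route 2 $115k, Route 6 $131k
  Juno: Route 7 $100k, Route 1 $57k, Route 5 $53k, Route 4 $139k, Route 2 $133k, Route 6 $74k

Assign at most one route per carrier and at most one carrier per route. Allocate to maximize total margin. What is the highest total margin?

Maximum total: $735k

Optimal: Brightly→Route 1 ($114k), Pioneer→Route 7 ($110k), Ridgeline→Route 5 ($137k), Quanta→Route 6 ($120k), Onyx→Route 2 ($115k), Juno→Route 4 ($139k) — total 114+110+137+120+115+139 = $735k.
Max-entry greedy (repeatedly take the single best remaining cell) gives $676k, worse by 59.
Swapping Ridgeline↔Juno (Ridgeline→Route 4 $136k, Juno→Route 5 $53k) loses 87.
Every other assignment is strictly worse.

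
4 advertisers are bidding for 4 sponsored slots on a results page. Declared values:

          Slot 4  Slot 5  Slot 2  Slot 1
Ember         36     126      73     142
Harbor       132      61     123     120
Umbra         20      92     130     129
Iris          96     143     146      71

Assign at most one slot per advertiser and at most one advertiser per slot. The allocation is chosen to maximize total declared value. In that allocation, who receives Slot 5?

Iris receives Slot 5.

Optimal: Ember→Slot 1 ($142), Harbor→Slot 4 ($132), Umbra→Slot 2 ($130), Iris→Slot 5 ($143) — total 142+132+130+143 = $547.
Max-entry greedy (repeatedly take the single best remaining cell) gives $512, worse by 35.
Swapping Umbra↔Harbor (Umbra→Slot 4 $20, Harbor→Slot 2 $123) loses 119.
Iris's own top slot is Slot 2 ($146), but forcing Iris→Slot 2 and reassigning the rest optimally gives only $533 — worse by 14.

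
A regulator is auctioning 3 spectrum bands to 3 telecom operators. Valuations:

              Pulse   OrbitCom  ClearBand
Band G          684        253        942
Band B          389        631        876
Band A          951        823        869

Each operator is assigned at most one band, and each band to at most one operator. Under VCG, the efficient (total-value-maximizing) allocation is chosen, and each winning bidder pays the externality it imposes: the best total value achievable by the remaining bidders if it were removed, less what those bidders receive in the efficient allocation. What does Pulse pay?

Efficient allocation: Pulse→Band A ($951M), OrbitCom→Band B ($631M), ClearBand→Band G ($942M); total welfare W = $2524M.
Pulse receives Band A at value $951M, so the others get W − 951 = $1573M.
Without Pulse: best allocation of the remaining 2 bidders over all 3 bands is OrbitCom→Band A ($823M), ClearBand→Band G ($942M), total $1765M.
VCG payment = (others' best without Pulse) − (others' welfare with Pulse) = 1765 − 1573 = $192M.

Pulse pays $192M.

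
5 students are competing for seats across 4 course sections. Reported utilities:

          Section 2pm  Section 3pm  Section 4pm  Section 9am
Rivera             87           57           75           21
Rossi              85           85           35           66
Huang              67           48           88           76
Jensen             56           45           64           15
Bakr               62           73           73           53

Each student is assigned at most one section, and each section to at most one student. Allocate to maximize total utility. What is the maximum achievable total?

Maximum total: 321 points

Optimal: Rivera→Section 2pm (87 points), Rossi→Section 3pm (85 points), Bakr→Section 4pm (73 points), Huang→Section 9am (76 points) — total 87+85+73+76 = 321 points.
Max-entry greedy (repeatedly take the single best remaining cell) gives 313 points, worse by 8.
No other one-to-one assignment exceeds 321 points.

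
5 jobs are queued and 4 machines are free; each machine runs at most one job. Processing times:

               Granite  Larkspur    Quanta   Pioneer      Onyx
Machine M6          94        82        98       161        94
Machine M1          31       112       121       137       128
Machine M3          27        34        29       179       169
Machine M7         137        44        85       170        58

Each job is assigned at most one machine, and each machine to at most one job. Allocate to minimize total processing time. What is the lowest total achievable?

Optimal: Onyx→Machine M6 (94 min), Granite→Machine M1 (31 min), Quanta→Machine M3 (29 min), Larkspur→Machine M7 (44 min) — total 94+31+29+44 = 198 min.
Min-entry greedy (repeatedly take the single cheapest remaining cell) gives 286 min, worse by 88.
Checked against all permutations: 198 min is optimal.

Min total: 198 min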